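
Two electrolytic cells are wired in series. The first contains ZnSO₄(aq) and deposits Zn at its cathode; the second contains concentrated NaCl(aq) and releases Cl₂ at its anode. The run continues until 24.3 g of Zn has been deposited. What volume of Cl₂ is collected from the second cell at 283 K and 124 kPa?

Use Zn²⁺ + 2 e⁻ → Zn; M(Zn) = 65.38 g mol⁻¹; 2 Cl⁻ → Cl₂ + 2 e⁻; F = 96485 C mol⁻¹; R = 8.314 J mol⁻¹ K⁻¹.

n(Zn) = 24.3 / 65.38 = 0.3717 mol, so n(e⁻) = 2 × 0.3717 = 0.7433 mol.
The cells are in series, so the same 0.7433 mol of electrons passes through the second cell.
2 Cl⁻ → Cl₂ + 2 e⁻ — 2 mol e⁻ per mol Cl₂, so n(Cl₂) = 0.7433/2 = 0.3717 mol.
V = nRT/P = (0.3717 × 8.314 × 283) / (124 × 10³) = 0.00705 m³ = 7.05 L.

7.05 L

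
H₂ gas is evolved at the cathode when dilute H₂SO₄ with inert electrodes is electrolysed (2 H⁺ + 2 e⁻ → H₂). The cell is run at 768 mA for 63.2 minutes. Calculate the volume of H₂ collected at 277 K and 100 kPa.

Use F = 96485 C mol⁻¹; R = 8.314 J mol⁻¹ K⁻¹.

Q = I·t = 0.7680 A × 3792.0 s = 2912 C.
n(e⁻) = Q/F = 2912 / 96485 = 0.03018 mol.
2 electrons are transferred per H₂ molecule, so n(H₂) = 0.03018 / 2 = 0.01509 mol.
V = nRT/P = (0.01509 × 8.314 × 277) / (100 × 10³ Pa) = 3.48 × 10⁻⁴ m³ = 0.348 L.

0.348 L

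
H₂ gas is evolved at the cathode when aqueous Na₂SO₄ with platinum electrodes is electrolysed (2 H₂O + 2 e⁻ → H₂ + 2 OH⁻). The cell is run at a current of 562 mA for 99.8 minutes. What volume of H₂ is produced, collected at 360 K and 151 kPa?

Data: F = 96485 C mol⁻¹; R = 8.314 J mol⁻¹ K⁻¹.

0.346 L

Q = I·t = 0.5620 A × 5988.0 s = 3365 C.
n(e⁻) = Q/F = 3365 / 96485 = 0.03488 mol.
2 electrons are transferred per H₂ molecule, so n(H₂) = 0.03488 / 2 = 0.01744 mol.
V = nRT/P = (0.01744 × 8.314 × 360) / (151 × 10³ Pa) = 3.46 × 10⁻⁴ m³ = 0.346 L.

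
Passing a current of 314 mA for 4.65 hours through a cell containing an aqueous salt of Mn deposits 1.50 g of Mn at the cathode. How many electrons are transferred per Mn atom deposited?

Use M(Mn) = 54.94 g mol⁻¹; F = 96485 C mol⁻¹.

2

Q = I·t = 0.3140 A × 16740 s = 5256 C, so n(e⁻) = 5256/96485 = 0.05448 mol.
n(Mn) deposited = 1.50 / 54.94 = 0.02730 mol.
Electrons per atom = n(e⁻)/n(Mn) = 0.05448 / 0.02730 = 2.00 ≈ 2, so the ion is Mn²⁺.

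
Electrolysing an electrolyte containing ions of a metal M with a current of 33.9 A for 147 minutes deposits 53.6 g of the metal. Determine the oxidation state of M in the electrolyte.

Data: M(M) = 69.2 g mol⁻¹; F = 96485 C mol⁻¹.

+4

Q = I·t = 33.90 A × 8820.0 s = 299000 C, so n(e⁻) = 299000/96485 = 3.099 mol.
n(M) deposited = 53.6 / 69.2 = 0.7746 mol.
Electrons per atom = n(e⁻)/n(M) = 3.099 / 0.7746 = 4.00 ≈ 4, so the ion is M⁴⁺.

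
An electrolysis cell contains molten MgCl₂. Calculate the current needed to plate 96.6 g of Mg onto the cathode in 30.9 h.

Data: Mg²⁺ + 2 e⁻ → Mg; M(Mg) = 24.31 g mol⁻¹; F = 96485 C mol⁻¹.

n(Mg) = 96.6 / 24.31 = 3.974 mol.
n(e⁻) = 2 × 3.974 = 7.947 mol.
Q = n(e⁻)·F = 7.947 × 96485 = 766800 C.
I = Q/t = 766800 / 111240 s = 6.89 A.

6.89 A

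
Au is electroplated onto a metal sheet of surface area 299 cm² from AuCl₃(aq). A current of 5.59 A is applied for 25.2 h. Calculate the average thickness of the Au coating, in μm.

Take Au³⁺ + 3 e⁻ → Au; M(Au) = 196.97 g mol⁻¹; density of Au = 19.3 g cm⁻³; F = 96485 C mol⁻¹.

Q = I·t = 5.590 × 90720 = 507100 C; n(e⁻) = 5.256 mol.
n(Au) = n(e⁻)/3 = 1.752 mol, so m = 1.752 × 196.97 = 345.1 g.
Volume = m/ρ = 345.1 / 19.3 = 17.88 cm³.
Thickness = V/A = 17.88 / 299 = 0.0598 cm = 598 μm.

598 μm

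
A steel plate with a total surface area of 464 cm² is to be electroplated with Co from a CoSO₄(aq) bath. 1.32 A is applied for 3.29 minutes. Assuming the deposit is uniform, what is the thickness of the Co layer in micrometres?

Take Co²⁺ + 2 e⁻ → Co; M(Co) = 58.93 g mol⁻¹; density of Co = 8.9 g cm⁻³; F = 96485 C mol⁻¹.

Q = I·t = 1.320 × 197.40 = 260.6 C; n(e⁻) = 0.002701 mol.
n(Co) = n(e⁻)/2 = 0.001350 mol, so m = 0.001350 × 58.93 = 0.07957 g.
Volume = m/ρ = 0.07957 / 8.9 = 0.008941 cm³.
Thickness = V/A = 0.008941 / 464 = 1.93 × 10⁻⁵ cm = 0.193 μm.

0.193 μm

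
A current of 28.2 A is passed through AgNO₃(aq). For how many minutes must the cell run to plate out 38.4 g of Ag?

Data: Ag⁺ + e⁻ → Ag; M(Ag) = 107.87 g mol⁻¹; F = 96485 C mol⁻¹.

20.3 min

n(Ag) = m/M = 38.4 / 107.87 = 0.3560 mol.
Each Ag atom requires 1 electron, so n(e⁻) = 1 × 0.3560 = 0.3560 mol.
Q = n(e⁻)·F = 0.3560 × 96485 = 34350 C.
t = Q/I = 34350 / 28.20 A = 1218 s = 20.3 min.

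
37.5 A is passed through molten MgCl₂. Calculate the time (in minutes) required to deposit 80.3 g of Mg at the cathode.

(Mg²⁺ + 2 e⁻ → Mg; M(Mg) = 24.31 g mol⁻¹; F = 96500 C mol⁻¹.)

283 min

n(Mg) = m/M = 80.3 / 24.31 = 3.303 mol.
Each Mg atom requires 2 electrons, so n(e⁻) = 2 × 3.303 = 6.606 mol.
Q = n(e⁻)·F = 6.606 × 96500 = 637500 C.
t = Q/I = 637500 / 37.50 A = 17000 s = 283 min.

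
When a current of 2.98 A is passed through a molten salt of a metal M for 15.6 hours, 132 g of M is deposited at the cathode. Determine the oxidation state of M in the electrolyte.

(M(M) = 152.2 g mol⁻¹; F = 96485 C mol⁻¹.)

Q = I·t = 2.980 A × 56160 s = 167400 C, so n(e⁻) = 167400/96485 = 1.735 mol.
n(M) deposited = 132 / 152.2 = 0.8673 mol.
Electrons per atom = n(e⁻)/n(M) = 1.735 / 0.8673 = 2.00 ≈ 2, so the ion is M²⁺.

+2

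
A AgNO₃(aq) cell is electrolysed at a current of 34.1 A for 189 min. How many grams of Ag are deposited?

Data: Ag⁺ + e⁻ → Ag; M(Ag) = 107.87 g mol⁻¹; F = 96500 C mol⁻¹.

432 g

Q = I·t = 34.10 A × 11340 s = 386700 C.
n(e⁻) = Q/F = 386700 / 96500 = 4.007 mol.
Ag⁺ + e⁻ → Ag, so n(Ag) = n(e⁻)/1 = 4.007 mol.
m = n·M = 4.007 × 107.87 = 432 g.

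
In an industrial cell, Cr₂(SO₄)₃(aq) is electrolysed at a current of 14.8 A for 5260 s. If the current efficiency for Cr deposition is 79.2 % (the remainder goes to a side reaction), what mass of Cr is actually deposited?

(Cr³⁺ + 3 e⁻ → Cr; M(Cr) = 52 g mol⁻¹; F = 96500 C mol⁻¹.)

11.1 g

Q = I·t = 14.80 × 5260.0 = 77850 C.
n(e⁻) = 77850/96500 = 0.8067 mol; theoretically n(Cr) = 0.8067/3 = 0.2689 mol, m_theo = 13.98 g.
At 79.2 % efficiency, m_actual = 0.792 × 13.98 = 11.1 g.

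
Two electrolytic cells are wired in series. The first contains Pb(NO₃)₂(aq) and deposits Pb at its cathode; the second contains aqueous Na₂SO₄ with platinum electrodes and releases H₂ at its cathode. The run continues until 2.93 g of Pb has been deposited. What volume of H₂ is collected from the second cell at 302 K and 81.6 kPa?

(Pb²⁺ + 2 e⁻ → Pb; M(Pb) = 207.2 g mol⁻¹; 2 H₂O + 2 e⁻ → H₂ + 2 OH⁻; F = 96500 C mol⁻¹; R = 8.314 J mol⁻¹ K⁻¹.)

0.435 L

n(Pb) = 2.93 / 207.2 = 0.01414 mol, so n(e⁻) = 2 × 0.01414 = 0.02828 mol.
The cells are in series, so the same 0.02828 mol of electrons passes through the second cell.
2 H₂O + 2 e⁻ → H₂ + 2 OH⁻ — 2 mol e⁻ per mol H₂, so n(H₂) = 0.02828/2 = 0.01414 mol.
V = nRT/P = (0.01414 × 8.314 × 302) / (81.6 × 10³) = 4.35 × 10⁻⁴ m³ = 0.435 L.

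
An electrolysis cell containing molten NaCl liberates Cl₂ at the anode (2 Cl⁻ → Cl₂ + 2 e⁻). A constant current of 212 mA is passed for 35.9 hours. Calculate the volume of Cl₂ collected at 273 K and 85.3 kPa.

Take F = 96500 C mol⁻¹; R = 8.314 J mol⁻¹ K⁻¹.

3.78 L

Q = I·t = 0.2120 A × 129240 s = 27400 C.
n(e⁻) = Q/F = 27400 / 96500 = 0.2839 mol.
2 electrons are transferred per Cl₂ molecule, so n(Cl₂) = 0.2839 / 2 = 0.1420 mol.
V = nRT/P = (0.1420 × 8.314 × 273) / (85.3 × 10³ Pa) = 0.00378 m³ = 3.78 L.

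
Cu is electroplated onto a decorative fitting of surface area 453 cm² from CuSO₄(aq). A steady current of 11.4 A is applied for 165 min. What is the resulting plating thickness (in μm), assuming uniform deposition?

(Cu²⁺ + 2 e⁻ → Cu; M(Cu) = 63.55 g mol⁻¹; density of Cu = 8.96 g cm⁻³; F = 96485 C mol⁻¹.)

Q = I·t = 11.40 × 9900.0 = 112900 C; n(e⁻) = 1.170 mol.
n(Cu) = n(e⁻)/2 = 0.5849 mol, so m = 0.5849 × 63.55 = 37.17 g.
Volume = m/ρ = 37.17 / 8.96 = 4.148 cm³.
Thickness = V/A = 4.148 / 453 = 0.00916 cm = 91.6 μm.

91.6 μm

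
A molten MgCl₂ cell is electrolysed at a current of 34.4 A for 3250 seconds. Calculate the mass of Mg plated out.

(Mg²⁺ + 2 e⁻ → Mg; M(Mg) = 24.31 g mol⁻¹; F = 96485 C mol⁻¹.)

14.1 g

Q = I·t = 34.40 A × 3250.0 s = 111800 C.
n(e⁻) = Q/F = 111800 / 96485 = 1.159 mol.
Mg²⁺ + 2 e⁻ → Mg, so n(Mg) = n(e⁻)/2 = 0.5794 mol.
m = n·M = 0.5794 × 24.31 = 14.1 g.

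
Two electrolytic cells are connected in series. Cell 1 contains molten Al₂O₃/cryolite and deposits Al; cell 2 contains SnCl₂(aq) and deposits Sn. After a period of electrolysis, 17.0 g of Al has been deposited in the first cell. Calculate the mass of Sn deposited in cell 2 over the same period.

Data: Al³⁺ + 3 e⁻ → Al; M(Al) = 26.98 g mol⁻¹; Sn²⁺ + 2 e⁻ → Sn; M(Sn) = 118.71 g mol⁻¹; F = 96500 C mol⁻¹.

112 g

n(Al) = 17.0 / 26.98 = 0.6301 mol.
Since Al³⁺ + 3 e⁻ → Al, n(e⁻) passed = 3 × 0.6301 = 1.890 mol.
Cells in series carry the same charge, so the same 1.890 mol of electrons passes through cell 2.
Sn²⁺ + 2 e⁻ → Sn, so n(Sn) = 1.890 / 2 = 0.9451 mol.
m(Sn) = 0.9451 × 118.71 = 112 g.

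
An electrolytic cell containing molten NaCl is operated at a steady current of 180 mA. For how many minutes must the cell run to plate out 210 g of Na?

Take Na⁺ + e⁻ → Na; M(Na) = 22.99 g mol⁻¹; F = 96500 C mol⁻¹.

n(Na) = m/M = 210 / 22.99 = 9.134 mol.
Each Na atom requires 1 electron, so n(e⁻) = 1 × 9.134 = 9.134 mol.
Q = n(e⁻)·F = 9.134 × 96500 = 881500 C.
t = Q/I = 881500 / 0.1800 A = 4897000 s = 81600 min.

81600 min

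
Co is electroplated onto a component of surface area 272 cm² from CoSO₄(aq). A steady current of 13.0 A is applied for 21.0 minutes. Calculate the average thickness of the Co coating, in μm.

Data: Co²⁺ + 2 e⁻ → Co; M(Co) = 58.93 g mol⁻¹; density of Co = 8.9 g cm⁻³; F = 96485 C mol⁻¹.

20.7 μm

Q = I·t = 13.00 × 1260.0 = 16380 C; n(e⁻) = 0.1698 mol.
n(Co) = n(e⁻)/2 = 0.08488 mol, so m = 0.08488 × 58.93 = 5.002 g.
Volume = m/ρ = 5.002 / 8.9 = 0.5620 cm³.
Thickness = V/A = 0.5620 / 272 = 0.00207 cm = 20.7 μm.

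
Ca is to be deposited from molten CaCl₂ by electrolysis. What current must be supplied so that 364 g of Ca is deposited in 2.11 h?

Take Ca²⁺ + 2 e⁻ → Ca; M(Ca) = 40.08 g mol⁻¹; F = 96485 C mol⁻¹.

231 A

n(Ca) = 364 / 40.08 = 9.082 mol.
n(e⁻) = 2 × 9.082 = 18.16 mol.
Q = n(e⁻)·F = 18.16 × 96485 = 1753000 C.
I = Q/t = 1753000 / 7596.0 s = 231 A.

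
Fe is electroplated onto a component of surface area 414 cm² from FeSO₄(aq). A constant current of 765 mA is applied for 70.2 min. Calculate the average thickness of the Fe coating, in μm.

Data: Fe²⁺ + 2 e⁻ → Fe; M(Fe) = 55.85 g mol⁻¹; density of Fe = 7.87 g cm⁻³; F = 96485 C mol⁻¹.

Q = I·t = 0.7650 × 4212.0 = 3222 C; n(e⁻) = 0.03340 mol.
n(Fe) = n(e⁻)/2 = 0.01670 mol, so m = 0.01670 × 55.85 = 0.9326 g.
Volume = m/ρ = 0.9326 / 7.87 = 0.1185 cm³.
Thickness = V/A = 0.1185 / 414 = 2.86 × 10⁻⁴ cm = 2.86 μm.

2.86 μm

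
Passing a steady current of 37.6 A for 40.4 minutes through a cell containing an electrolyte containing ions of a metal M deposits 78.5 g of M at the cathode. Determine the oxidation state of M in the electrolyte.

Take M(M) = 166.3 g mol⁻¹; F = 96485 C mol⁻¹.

Q = I·t = 37.60 A × 2424.0 s = 91140 C, so n(e⁻) = 91140/96485 = 0.9446 mol.
n(M) deposited = 78.5 / 166.3 = 0.4720 mol.
Electrons per atom = n(e⁻)/n(M) = 0.9446 / 0.4720 = 2.00 ≈ 2, so the ion is M²⁺.

+2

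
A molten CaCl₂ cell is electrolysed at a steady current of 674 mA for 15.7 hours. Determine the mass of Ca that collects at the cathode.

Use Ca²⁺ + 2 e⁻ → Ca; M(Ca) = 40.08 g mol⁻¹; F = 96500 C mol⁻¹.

Q = I·t = 0.6740 A × 56520 s = 38090 C.
n(e⁻) = Q/F = 38090 / 96500 = 0.3948 mol.
Ca²⁺ + 2 e⁻ → Ca, so n(Ca) = n(e⁻)/2 = 0.1974 mol.
m = n·M = 0.1974 × 40.08 = 7.91 g.

7.91 g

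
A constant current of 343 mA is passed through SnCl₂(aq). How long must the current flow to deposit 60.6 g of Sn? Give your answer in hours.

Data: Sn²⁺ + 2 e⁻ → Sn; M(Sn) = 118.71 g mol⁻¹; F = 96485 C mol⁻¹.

79.8 h

n(Sn) = m/M = 60.6 / 118.71 = 0.5105 mol.
Each Sn atom requires 2 electrons, so n(e⁻) = 2 × 0.5105 = 1.021 mol.
Q = n(e⁻)·F = 1.021 × 96485 = 98510 C.
t = Q/I = 98510 / 0.3430 A = 287200 s = 79.8 h.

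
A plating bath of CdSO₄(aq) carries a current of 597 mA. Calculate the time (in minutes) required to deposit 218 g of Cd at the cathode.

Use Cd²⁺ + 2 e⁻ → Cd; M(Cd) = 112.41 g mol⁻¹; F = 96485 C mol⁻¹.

n(Cd) = m/M = 218 / 112.41 = 1.939 mol.
Each Cd atom requires 2 electrons, so n(e⁻) = 2 × 1.939 = 3.879 mol.
Q = n(e⁻)·F = 3.879 × 96485 = 374200 C.
t = Q/I = 374200 / 0.5970 A = 626900 s = 10400 min.

10400 min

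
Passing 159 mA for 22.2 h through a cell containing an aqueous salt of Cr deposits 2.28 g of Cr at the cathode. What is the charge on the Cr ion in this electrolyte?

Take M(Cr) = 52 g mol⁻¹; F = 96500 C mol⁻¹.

+3

Q = I·t = 0.1590 A × 79920 s = 12710 C, so n(e⁻) = 12710/96500 = 0.1317 mol.
n(Cr) deposited = 2.28 / 52 = 0.04385 mol.
Electrons per atom = n(e⁻)/n(Cr) = 0.1317 / 0.04385 = 3.00 ≈ 3, so the ion is Cr³⁺.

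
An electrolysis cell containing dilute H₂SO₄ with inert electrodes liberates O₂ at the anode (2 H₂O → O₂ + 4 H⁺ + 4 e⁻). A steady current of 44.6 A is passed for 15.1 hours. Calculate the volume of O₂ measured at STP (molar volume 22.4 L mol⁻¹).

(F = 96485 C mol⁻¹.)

Q = I·t = 44.60 A × 54360 s = 2424000 C.
n(e⁻) = Q/F = 2424000 / 96485 = 25.13 mol.
4 electrons are transferred per O₂ molecule, so n(O₂) = 25.13 / 4 = 6.282 mol.
V = n × V_m = 6.282 × 22.4 = 141 L.

141 L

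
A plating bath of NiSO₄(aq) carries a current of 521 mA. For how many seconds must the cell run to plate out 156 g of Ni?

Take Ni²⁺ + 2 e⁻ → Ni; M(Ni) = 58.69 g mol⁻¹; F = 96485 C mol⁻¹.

9.84 × 10⁵ s

n(Ni) = m/M = 156 / 58.69 = 2.658 mol.
Each Ni atom requires 2 electrons, so n(e⁻) = 2 × 2.658 = 5.316 mol.
Q = n(e⁻)·F = 5.316 × 96485 = 512900 C.
t = Q/I = 512900 / 0.5210 A = 984500 s.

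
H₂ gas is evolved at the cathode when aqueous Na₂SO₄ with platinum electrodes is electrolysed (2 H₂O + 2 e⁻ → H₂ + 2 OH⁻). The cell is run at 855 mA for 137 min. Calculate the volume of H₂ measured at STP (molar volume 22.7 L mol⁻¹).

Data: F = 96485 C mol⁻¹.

Q = I·t = 0.8550 A × 8220.0 s = 7028 C.
n(e⁻) = Q/F = 7028 / 96485 = 0.07284 mol.
2 electrons are transferred per H₂ molecule, so n(H₂) = 0.07284 / 2 = 0.03642 mol.
V = n × V_m = 0.03642 × 22.7 = 0.827 L.

0.827 L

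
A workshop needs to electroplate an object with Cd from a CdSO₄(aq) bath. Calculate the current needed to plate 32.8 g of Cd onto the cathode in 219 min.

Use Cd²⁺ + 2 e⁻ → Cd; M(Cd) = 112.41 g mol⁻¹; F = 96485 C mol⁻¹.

4.29 A

n(Cd) = 32.8 / 112.41 = 0.2918 mol.
n(e⁻) = 2 × 0.2918 = 0.5836 mol.
Q = n(e⁻)·F = 0.5836 × 96485 = 56310 C.
I = Q/t = 56310 / 13140 s = 4.29 A.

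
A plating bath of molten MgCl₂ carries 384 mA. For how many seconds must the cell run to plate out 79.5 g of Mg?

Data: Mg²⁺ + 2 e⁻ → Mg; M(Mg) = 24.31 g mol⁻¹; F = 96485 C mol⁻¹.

1.64 × 10⁶ s

n(Mg) = m/M = 79.5 / 24.31 = 3.270 mol.
Each Mg atom requires 2 electrons, so n(e⁻) = 2 × 3.270 = 6.541 mol.
Q = n(e⁻)·F = 6.541 × 96485 = 631100 C.
t = Q/I = 631100 / 0.3840 A = 1643000 s.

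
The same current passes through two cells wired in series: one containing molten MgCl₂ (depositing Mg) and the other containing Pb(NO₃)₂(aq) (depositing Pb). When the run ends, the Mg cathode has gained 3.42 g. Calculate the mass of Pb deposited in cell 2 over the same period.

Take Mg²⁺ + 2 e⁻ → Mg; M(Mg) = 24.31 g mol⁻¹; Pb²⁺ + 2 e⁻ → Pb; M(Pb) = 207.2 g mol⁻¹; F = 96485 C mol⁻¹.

29.1 g

n(Mg) = 3.42 / 24.31 = 0.1407 mol.
Since Mg²⁺ + 2 e⁻ → Mg, n(e⁻) passed = 2 × 0.1407 = 0.2814 mol.
Cells in series carry the same charge, so the same 0.2814 mol of electrons passes through cell 2.
Pb²⁺ + 2 e⁻ → Pb, so n(Pb) = 0.2814 / 2 = 0.1407 mol.
m(Pb) = 0.1407 × 207.2 = 29.1 g.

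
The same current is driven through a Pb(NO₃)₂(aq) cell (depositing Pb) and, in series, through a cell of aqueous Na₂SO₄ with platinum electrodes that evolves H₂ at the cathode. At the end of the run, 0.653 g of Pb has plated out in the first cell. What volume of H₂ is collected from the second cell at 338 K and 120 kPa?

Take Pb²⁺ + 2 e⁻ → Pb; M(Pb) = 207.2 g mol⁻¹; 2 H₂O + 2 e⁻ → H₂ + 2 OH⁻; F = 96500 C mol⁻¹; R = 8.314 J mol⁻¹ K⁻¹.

n(Pb) = 0.653 / 207.2 = 0.003152 mol, so n(e⁻) = 2 × 0.003152 = 0.006303 mol.
The cells are in series, so the same 0.006303 mol of electrons passes through the second cell.
2 H₂O + 2 e⁻ → H₂ + 2 OH⁻ — 2 mol e⁻ per mol H₂, so n(H₂) = 0.006303/2 = 0.003152 mol.
V = nRT/P = (0.003152 × 8.314 × 338) / (120 × 10³) = 7.38 × 10⁻⁵ m³ = 0.0738 L.

0.0738 L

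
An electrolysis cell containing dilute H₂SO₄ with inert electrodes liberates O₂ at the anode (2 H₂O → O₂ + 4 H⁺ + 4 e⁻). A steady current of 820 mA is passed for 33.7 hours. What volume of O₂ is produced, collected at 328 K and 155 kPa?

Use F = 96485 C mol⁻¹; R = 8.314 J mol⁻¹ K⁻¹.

Q = I·t = 0.8200 A × 121320 s = 99480 C.
n(e⁻) = Q/F = 99480 / 96485 = 1.031 mol.
4 electrons are transferred per O₂ molecule, so n(O₂) = 1.031 / 4 = 0.2578 mol.
V = nRT/P = (0.2578 × 8.314 × 328) / (155 × 10³ Pa) = 0.00454 m³ = 4.54 L.

4.54 L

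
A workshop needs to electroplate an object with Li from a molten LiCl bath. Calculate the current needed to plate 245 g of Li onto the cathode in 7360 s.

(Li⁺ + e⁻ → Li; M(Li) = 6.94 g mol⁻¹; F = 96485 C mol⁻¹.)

463 A

n(Li) = 245 / 6.94 = 35.30 mol.
n(e⁻) = 1 × 35.30 = 35.30 mol.
Q = n(e⁻)·F = 35.30 × 96485 = 3406000 C.
I = Q/t = 3406000 / 7360.0 s = 463 A.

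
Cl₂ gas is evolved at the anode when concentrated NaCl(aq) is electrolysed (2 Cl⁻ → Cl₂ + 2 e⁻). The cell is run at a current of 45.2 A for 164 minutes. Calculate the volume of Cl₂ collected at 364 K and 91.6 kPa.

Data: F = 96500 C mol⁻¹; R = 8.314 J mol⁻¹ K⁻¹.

Q = I·t = 45.20 A × 9840.0 s = 444800 C.
n(e⁻) = Q/F = 444800 / 96500 = 4.609 mol.
2 electrons are transferred per Cl₂ molecule, so n(Cl₂) = 4.609 / 2 = 2.304 mol.
V = nRT/P = (2.304 × 8.314 × 364) / (91.6 × 10³ Pa) = 0.0761 m³ = 76.1 L.

76.1 L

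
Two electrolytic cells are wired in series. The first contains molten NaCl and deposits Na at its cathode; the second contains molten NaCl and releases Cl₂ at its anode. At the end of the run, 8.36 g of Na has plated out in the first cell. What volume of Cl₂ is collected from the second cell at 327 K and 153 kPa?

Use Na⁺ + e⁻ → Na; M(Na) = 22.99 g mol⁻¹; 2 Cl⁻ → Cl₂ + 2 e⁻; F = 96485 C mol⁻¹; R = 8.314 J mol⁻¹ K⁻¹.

3.23 L

n(Na) = 8.36 / 22.99 = 0.3636 mol, so n(e⁻) = 1 × 0.3636 = 0.3636 mol.
The cells are in series, so the same 0.3636 mol of electrons passes through the second cell.
2 Cl⁻ → Cl₂ + 2 e⁻ — 2 mol e⁻ per mol Cl₂, so n(Cl₂) = 0.3636/2 = 0.1818 mol.
V = nRT/P = (0.1818 × 8.314 × 327) / (153 × 10³) = 0.00323 m³ = 3.23 L.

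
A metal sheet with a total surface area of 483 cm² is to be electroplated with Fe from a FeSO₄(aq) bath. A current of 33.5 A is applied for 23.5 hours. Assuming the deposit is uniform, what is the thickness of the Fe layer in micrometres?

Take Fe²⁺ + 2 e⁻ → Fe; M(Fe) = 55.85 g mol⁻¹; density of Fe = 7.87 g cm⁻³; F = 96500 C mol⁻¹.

2160 μm

Q = I·t = 33.50 × 84600 = 2834000 C; n(e⁻) = 29.37 mol.
n(Fe) = n(e⁻)/2 = 14.68 mol, so m = 14.68 × 55.85 = 820.1 g.
Volume = m/ρ = 820.1 / 7.87 = 104.2 cm³.
Thickness = V/A = 104.2 / 483 = 0.216 cm = 2160 μm.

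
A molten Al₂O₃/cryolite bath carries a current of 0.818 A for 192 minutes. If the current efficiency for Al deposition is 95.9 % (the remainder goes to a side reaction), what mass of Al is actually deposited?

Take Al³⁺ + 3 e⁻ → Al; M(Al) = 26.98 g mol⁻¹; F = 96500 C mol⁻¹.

0.842 g

Q = I·t = 0.8180 × 11520 = 9423 C.
n(e⁻) = 9423/96500 = 0.09765 mol; theoretically n(Al) = 0.09765/3 = 0.03255 mol, m_theo = 0.8782 g.
At 95.9 % efficiency, m_actual = 0.959 × 0.8782 = 0.842 g.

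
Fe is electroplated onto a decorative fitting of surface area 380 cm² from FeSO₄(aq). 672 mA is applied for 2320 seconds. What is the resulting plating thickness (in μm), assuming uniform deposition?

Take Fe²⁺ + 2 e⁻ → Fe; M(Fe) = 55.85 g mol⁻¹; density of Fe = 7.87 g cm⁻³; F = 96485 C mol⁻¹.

1.51 μm

Q = I·t = 0.6720 × 2320.0 = 1559 C; n(e⁻) = 0.01616 mol.
n(Fe) = n(e⁻)/2 = 0.008079 mol, so m = 0.008079 × 55.85 = 0.4512 g.
Volume = m/ρ = 0.4512 / 7.87 = 0.05733 cm³.
Thickness = V/A = 0.05733 / 380 = 1.51 × 10⁻⁴ cm = 1.51 μm.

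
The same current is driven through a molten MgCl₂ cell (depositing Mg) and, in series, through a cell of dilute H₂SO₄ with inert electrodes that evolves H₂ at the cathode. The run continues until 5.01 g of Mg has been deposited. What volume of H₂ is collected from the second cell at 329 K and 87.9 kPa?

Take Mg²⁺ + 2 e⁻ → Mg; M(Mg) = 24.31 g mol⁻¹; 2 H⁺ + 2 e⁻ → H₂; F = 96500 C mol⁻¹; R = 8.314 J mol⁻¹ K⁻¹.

n(Mg) = 5.01 / 24.31 = 0.2061 mol, so n(e⁻) = 2 × 0.2061 = 0.4122 mol.
The cells are in series, so the same 0.4122 mol of electrons passes through the second cell.
2 H⁺ + 2 e⁻ → H₂ — 2 mol e⁻ per mol H₂, so n(H₂) = 0.4122/2 = 0.2061 mol.
V = nRT/P = (0.2061 × 8.314 × 329) / (87.9 × 10³) = 0.00641 m³ = 6.41 L.

6.41 L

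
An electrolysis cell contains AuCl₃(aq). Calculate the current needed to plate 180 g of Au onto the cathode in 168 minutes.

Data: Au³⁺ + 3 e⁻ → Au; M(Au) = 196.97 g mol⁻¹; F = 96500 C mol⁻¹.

26.2 A

n(Au) = 180 / 196.97 = 0.9138 mol.
n(e⁻) = 3 × 0.9138 = 2.742 mol.
Q = n(e⁻)·F = 2.742 × 96500 = 264600 C.
I = Q/t = 264600 / 10080 s = 26.2 A.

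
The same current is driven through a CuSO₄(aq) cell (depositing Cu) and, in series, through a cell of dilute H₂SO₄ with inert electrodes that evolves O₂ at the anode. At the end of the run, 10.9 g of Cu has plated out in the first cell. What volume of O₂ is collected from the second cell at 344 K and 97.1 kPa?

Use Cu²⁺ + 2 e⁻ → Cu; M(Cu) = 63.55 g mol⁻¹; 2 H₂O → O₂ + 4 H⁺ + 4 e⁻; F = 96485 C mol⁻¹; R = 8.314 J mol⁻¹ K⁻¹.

2.53 L

n(Cu) = 10.9 / 63.55 = 0.1715 mol, so n(e⁻) = 2 × 0.1715 = 0.3430 mol.
The cells are in series, so the same 0.3430 mol of electrons passes through the second cell.
2 H₂O → O₂ + 4 H⁺ + 4 e⁻ — 4 mol e⁻ per mol O₂, so n(O₂) = 0.3430/4 = 0.08576 mol.
V = nRT/P = (0.08576 × 8.314 × 344) / (97.1 × 10³) = 0.00253 m³ = 2.53 L.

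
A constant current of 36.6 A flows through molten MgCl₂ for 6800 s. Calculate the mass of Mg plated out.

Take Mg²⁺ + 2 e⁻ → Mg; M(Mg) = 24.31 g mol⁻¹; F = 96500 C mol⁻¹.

31.3 g

Q = I·t = 36.60 A × 6800.0 s = 248900 C.
n(e⁻) = Q/F = 248900 / 96500 = 2.579 mol.
Mg²⁺ + 2 e⁻ → Mg, so n(Mg) = n(e⁻)/2 = 1.290 mol.
m = n·M = 1.290 × 24.31 = 31.3 g.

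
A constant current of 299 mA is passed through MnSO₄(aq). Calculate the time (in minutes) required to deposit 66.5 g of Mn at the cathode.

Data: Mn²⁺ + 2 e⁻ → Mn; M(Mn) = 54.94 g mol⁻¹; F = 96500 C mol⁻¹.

13000 min

n(Mn) = m/M = 66.5 / 54.94 = 1.210 mol.
Each Mn atom requires 2 electrons, so n(e⁻) = 2 × 1.210 = 2.421 mol.
Q = n(e⁻)·F = 2.421 × 96500 = 233600 C.
t = Q/I = 233600 / 0.2990 A = 781300 s = 13000 min.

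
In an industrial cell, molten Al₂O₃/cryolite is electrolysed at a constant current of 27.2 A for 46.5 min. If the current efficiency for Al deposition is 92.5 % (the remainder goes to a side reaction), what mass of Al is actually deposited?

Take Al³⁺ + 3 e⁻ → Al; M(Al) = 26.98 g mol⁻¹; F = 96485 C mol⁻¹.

6.54 g

Q = I·t = 27.20 × 2790.0 = 75890 C.
n(e⁻) = 75890/96485 = 0.7865 mol; theoretically n(Al) = 0.7865/3 = 0.2622 mol, m_theo = 7.073 g.
At 92.5 % efficiency, m_actual = 0.925 × 7.073 = 6.54 g.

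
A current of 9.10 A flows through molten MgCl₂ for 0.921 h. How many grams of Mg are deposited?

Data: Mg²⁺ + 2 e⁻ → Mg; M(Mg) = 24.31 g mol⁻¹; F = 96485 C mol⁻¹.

Q = I·t = 9.100 A × 3315.6 s = 30170 C.
n(e⁻) = Q/F = 30170 / 96485 = 0.3127 mol.
Mg²⁺ + 2 e⁻ → Mg, so n(Mg) = n(e⁻)/2 = 0.1564 mol.
m = n·M = 0.1564 × 24.31 = 3.80 g.

3.80 g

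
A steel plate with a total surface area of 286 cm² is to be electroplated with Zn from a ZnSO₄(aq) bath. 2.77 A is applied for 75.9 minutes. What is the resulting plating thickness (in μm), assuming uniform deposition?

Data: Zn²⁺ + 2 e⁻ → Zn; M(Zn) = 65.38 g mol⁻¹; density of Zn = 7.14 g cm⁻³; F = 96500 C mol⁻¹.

Q = I·t = 2.770 × 4554.0 = 12610 C; n(e⁻) = 0.1307 mol.
n(Zn) = n(e⁻)/2 = 0.06536 mol, so m = 0.06536 × 65.38 = 4.273 g.
Volume = m/ρ = 4.273 / 7.14 = 0.5985 cm³.
Thickness = V/A = 0.5985 / 286 = 0.00209 cm = 20.9 μm.

20.9 μm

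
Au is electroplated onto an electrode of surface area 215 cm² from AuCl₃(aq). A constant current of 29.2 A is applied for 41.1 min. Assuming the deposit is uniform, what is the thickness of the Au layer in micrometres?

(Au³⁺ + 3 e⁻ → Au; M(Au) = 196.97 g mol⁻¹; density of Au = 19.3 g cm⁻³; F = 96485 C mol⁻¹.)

118 μm

Q = I·t = 29.20 × 2466.0 = 72010 C; n(e⁻) = 0.7463 mol.
n(Au) = n(e⁻)/3 = 0.2488 mol, so m = 0.2488 × 196.97 = 49.00 g.
Volume = m/ρ = 49.00 / 19.3 = 2.539 cm³.
Thickness = V/A = 2.539 / 215 = 0.0118 cm = 118 μm.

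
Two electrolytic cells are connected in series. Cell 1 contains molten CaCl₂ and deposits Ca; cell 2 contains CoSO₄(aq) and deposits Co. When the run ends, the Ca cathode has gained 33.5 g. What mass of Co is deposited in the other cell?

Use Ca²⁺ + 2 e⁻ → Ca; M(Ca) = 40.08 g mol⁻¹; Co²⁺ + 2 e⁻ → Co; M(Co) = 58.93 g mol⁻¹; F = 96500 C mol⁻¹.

n(Ca) = 33.5 / 40.08 = 0.8358 mol.
Since Ca²⁺ + 2 e⁻ → Ca, n(e⁻) passed = 2 × 0.8358 = 1.672 mol.
Cells in series carry the same charge, so the same 1.672 mol of electrons passes through cell 2.
Co²⁺ + 2 e⁻ → Co, so n(Co) = 1.672 / 2 = 0.8358 mol.
m(Co) = 0.8358 × 58.93 = 49.3 g.

49.3 g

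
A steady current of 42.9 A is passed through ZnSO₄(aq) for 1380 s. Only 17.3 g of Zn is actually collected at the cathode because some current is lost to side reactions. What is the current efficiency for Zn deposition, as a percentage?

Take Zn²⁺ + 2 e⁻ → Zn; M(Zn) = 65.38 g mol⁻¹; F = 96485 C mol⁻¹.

Q = I·t = 42.90 × 1380.0 = 59200 C; n(e⁻) = 59200/96485 = 0.6136 mol.
Theoretical n(Zn) = n(e⁻)/2 = 0.3068 mol, i.e. m_theo = 0.3068 × 65.38 = 20.06 g.
Efficiency = m_actual / m_theo = 17.3 / 20.06 = 86.2 %.

86.2 %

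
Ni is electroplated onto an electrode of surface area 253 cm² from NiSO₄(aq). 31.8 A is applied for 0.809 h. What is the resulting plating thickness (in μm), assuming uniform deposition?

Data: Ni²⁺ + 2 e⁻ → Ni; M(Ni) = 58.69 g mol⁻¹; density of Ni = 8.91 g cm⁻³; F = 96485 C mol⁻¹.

Q = I·t = 31.80 × 2912.4 = 92610 C; n(e⁻) = 0.9599 mol.
n(Ni) = n(e⁻)/2 = 0.4799 mol, so m = 0.4799 × 58.69 = 28.17 g.
Volume = m/ρ = 28.17 / 8.91 = 3.161 cm³.
Thickness = V/A = 3.161 / 253 = 0.0125 cm = 125 μm.

125 μm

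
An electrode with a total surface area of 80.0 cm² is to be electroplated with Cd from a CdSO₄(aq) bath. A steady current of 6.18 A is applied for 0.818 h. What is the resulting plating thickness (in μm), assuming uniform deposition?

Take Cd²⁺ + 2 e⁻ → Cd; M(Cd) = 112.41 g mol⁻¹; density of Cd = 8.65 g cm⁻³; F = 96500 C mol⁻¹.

153 μm

Q = I·t = 6.180 × 2944.8 = 18200 C; n(e⁻) = 0.1886 mol.
n(Cd) = n(e⁻)/2 = 0.09429 mol, so m = 0.09429 × 112.41 = 10.60 g.
Volume = m/ρ = 10.60 / 8.65 = 1.225 cm³.
Thickness = V/A = 1.225 / 80.0 = 0.0153 cm = 153 μm.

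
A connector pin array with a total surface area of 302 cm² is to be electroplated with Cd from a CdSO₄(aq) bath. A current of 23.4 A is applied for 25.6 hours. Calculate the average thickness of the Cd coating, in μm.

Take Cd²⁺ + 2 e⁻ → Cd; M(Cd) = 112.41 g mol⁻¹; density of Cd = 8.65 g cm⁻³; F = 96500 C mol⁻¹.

Q = I·t = 23.40 × 92160 = 2157000 C; n(e⁻) = 22.35 mol.
n(Cd) = n(e⁻)/2 = 11.17 mol, so m = 11.17 × 112.41 = 1256 g.
Volume = m/ρ = 1256 / 8.65 = 145.2 cm³.
Thickness = V/A = 145.2 / 302 = 0.481 cm = 4810 μm.

4810 μm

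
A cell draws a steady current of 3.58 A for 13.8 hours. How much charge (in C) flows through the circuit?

Q = I·t = 3.580 A × 49680 s = 1.78 × 10⁵ C.

1.78 × 10⁵ C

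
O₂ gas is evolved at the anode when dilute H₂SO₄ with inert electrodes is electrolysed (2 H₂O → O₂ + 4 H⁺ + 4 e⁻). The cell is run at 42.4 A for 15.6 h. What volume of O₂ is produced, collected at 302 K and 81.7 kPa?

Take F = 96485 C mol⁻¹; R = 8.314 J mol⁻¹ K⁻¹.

Q = I·t = 42.40 A × 56160 s = 2381000 C.
n(e⁻) = Q/F = 2381000 / 96485 = 24.68 mol.
4 electrons are transferred per O₂ molecule, so n(O₂) = 24.68 / 4 = 6.170 mol.
V = nRT/P = (6.170 × 8.314 × 302) / (81.7 × 10³ Pa) = 0.190 m³ = 190 L.

190 L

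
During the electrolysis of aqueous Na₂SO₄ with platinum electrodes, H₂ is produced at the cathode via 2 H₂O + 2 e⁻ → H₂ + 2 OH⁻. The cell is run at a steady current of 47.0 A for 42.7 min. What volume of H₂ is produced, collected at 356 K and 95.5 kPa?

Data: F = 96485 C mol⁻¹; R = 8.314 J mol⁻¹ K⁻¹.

Q = I·t = 47.00 A × 2562.0 s = 120400 C.
n(e⁻) = Q/F = 120400 / 96485 = 1.248 mol.
2 electrons are transferred per H₂ molecule, so n(H₂) = 1.248 / 2 = 0.6240 mol.
V = nRT/P = (0.6240 × 8.314 × 356) / (95.5 × 10³ Pa) = 0.0193 m³ = 19.3 L.

19.3 L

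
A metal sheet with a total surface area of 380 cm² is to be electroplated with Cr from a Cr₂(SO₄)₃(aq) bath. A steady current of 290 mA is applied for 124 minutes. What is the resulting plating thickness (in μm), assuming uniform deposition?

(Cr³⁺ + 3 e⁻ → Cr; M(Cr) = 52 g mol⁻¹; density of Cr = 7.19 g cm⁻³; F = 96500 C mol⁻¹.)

1.42 μm

Q = I·t = 0.2900 × 7440.0 = 2158 C; n(e⁻) = 0.02236 mol.
n(Cr) = n(e⁻)/3 = 0.007453 mol, so m = 0.007453 × 52 = 0.3875 g.
Volume = m/ρ = 0.3875 / 7.19 = 0.05390 cm³.
Thickness = V/A = 0.05390 / 380 = 1.42 × 10⁻⁴ cm = 1.42 μm.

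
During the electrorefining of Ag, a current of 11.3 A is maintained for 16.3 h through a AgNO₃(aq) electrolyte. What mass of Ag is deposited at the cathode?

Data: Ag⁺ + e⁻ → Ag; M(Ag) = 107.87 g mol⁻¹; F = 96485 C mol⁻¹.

741 g

Q = I·t = 11.30 A × 58680 s = 663100 C.
n(e⁻) = Q/F = 663100 / 96485 = 6.872 mol.
Ag⁺ + e⁻ → Ag, so n(Ag) = n(e⁻)/1 = 6.872 mol.
m = n·M = 6.872 × 107.87 = 741 g.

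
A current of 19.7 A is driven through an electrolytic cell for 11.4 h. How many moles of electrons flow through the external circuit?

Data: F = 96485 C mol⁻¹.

Q = I·t = 19.70 A × 41040 s = 808500 C.
n(e⁻) = Q/F = 808500 / 96485 = 8.38 mol.

8.38 mol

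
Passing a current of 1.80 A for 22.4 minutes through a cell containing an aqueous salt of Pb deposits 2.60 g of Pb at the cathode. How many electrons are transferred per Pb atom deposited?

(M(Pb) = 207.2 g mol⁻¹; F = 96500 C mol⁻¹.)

2

Q = I·t = 1.800 A × 1344.0 s = 2419 C, so n(e⁻) = 2419/96500 = 0.02507 mol.
n(Pb) deposited = 2.60 / 207.2 = 0.01255 mol.
Electrons per atom = n(e⁻)/n(Pb) = 0.02507 / 0.01255 = 2.00 ≈ 2, so the ion is Pb²⁺.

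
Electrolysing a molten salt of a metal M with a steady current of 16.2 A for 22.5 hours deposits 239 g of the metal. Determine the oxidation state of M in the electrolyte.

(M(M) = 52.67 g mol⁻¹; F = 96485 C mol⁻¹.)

+3

Q = I·t = 16.20 A × 81000 s = 1312000 C, so n(e⁻) = 1312000/96485 = 13.60 mol.
n(M) deposited = 239 / 52.67 = 4.538 mol.
Electrons per atom = n(e⁻)/n(M) = 13.60 / 4.538 = 3.00 ≈ 3, so the ion is M³⁺.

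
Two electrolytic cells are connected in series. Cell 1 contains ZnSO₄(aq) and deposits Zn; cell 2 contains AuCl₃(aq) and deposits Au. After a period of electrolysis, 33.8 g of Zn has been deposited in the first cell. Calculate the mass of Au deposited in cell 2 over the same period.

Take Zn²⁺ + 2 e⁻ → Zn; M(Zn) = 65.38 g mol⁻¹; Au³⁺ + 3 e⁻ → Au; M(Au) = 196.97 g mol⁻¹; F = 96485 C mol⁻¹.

n(Zn) = 33.8 / 65.38 = 0.5170 mol.
Since Zn²⁺ + 2 e⁻ → Zn, n(e⁻) passed = 2 × 0.5170 = 1.034 mol.
Cells in series carry the same charge, so the same 1.034 mol of electrons passes through cell 2.
Au³⁺ + 3 e⁻ → Au, so n(Au) = 1.034 / 3 = 0.3447 mol.
m(Au) = 0.3447 × 196.97 = 67.9 g.

67.9 g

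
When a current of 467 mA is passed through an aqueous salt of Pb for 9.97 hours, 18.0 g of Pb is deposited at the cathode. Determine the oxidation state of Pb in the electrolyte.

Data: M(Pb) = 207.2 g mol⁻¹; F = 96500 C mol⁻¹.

Q = I·t = 0.4670 A × 35892 s = 16760 C, so n(e⁻) = 16760/96500 = 0.1737 mol.
n(Pb) deposited = 18.0 / 207.2 = 0.08687 mol.
Electrons per atom = n(e⁻)/n(Pb) = 0.1737 / 0.08687 = 2.00 ≈ 2, so the ion is Pb²⁺.

+2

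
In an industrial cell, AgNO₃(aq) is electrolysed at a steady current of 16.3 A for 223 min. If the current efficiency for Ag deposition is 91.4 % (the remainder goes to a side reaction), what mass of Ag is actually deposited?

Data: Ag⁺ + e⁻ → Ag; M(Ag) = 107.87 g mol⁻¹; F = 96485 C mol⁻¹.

Q = I·t = 16.30 × 13380 = 218100 C.
n(e⁻) = 218100/96485 = 2.260 mol; theoretically n(Ag) = 2.260/1 = 2.260 mol, m_theo = 243.8 g.
At 91.4 % efficiency, m_actual = 0.914 × 243.8 = 223 g.

223 g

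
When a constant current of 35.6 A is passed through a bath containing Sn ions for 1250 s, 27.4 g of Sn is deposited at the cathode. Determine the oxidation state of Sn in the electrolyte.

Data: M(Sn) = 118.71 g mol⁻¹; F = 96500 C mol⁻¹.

Q = I·t = 35.60 A × 1250.0 s = 44500 C, so n(e⁻) = 44500/96500 = 0.4611 mol.
n(Sn) deposited = 27.4 / 118.71 = 0.2308 mol.
Electrons per atom = n(e⁻)/n(Sn) = 0.4611 / 0.2308 = 2.00 ≈ 2, so the ion is Sn²⁺.

+2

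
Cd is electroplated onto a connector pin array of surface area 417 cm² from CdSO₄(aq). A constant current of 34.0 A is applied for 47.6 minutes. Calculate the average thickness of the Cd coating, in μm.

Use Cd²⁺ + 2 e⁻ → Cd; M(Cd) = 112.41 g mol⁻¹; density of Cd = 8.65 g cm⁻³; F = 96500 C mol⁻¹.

157 μm

Q = I·t = 34.00 × 2856.0 = 97100 C; n(e⁻) = 1.006 mol.
n(Cd) = n(e⁻)/2 = 0.5031 mol, so m = 0.5031 × 112.41 = 56.56 g.
Volume = m/ρ = 56.56 / 8.65 = 6.538 cm³.
Thickness = V/A = 6.538 / 417 = 0.0157 cm = 157 μm.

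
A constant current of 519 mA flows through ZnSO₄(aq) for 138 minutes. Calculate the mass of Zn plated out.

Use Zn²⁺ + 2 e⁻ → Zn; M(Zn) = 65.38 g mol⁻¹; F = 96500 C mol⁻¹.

Q = I·t = 0.5190 A × 8280.0 s = 4297 C.
n(e⁻) = Q/F = 4297 / 96500 = 0.04453 mol.
Zn²⁺ + 2 e⁻ → Zn, so n(Zn) = n(e⁻)/2 = 0.02227 mol.
m = n·M = 0.02227 × 65.38 = 1.46 g.

1.46 g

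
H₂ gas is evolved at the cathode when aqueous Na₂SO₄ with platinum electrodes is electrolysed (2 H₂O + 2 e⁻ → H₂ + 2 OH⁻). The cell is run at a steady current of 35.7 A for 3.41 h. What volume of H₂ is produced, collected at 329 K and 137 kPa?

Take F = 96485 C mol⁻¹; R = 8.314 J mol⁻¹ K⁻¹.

Q = I·t = 35.70 A × 12276 s = 438300 C.
n(e⁻) = Q/F = 438300 / 96485 = 4.542 mol.
2 electrons are transferred per H₂ molecule, so n(H₂) = 4.542 / 2 = 2.271 mol.
V = nRT/P = (2.271 × 8.314 × 329) / (137 × 10³ Pa) = 0.0453 m³ = 45.3 L.

45.3 L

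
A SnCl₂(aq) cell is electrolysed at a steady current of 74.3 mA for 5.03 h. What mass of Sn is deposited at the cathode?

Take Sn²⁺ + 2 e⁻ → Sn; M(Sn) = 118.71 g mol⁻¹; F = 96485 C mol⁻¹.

0.828 g

Q = I·t = 0.07430 A × 18108 s = 1345 C.
n(e⁻) = Q/F = 1345 / 96485 = 0.01394 mol.
Sn²⁺ + 2 e⁻ → Sn, so n(Sn) = n(e⁻)/2 = 0.006972 mol.
m = n·M = 0.006972 × 118.71 = 0.828 g.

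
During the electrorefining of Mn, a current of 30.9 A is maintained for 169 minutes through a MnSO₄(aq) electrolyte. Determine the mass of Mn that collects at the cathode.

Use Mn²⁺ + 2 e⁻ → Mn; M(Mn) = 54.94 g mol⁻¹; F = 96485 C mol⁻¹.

Q = I·t = 30.90 A × 10140 s = 313300 C.
n(e⁻) = Q/F = 313300 / 96485 = 3.247 mol.
Mn²⁺ + 2 e⁻ → Mn, so n(Mn) = n(e⁻)/2 = 1.624 mol.
m = n·M = 1.624 × 54.94 = 89.2 g.

89.2 g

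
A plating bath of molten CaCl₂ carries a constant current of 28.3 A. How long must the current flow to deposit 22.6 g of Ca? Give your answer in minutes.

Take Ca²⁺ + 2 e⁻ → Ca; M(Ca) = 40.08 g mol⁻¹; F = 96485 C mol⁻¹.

n(Ca) = m/M = 22.6 / 40.08 = 0.5639 mol.
Each Ca atom requires 2 electrons, so n(e⁻) = 2 × 0.5639 = 1.128 mol.
Q = n(e⁻)·F = 1.128 × 96485 = 108800 C.
t = Q/I = 108800 / 28.30 A = 3845 s = 64.1 min.

64.1 min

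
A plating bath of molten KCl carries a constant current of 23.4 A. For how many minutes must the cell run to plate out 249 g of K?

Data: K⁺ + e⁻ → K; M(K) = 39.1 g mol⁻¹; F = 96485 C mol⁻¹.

438 min

n(K) = m/M = 249 / 39.1 = 6.368 mol.
Each K atom requires 1 electron, so n(e⁻) = 1 × 6.368 = 6.368 mol.
Q = n(e⁻)·F = 6.368 × 96485 = 614400 C.
t = Q/I = 614400 / 23.40 A = 26260 s = 438 min.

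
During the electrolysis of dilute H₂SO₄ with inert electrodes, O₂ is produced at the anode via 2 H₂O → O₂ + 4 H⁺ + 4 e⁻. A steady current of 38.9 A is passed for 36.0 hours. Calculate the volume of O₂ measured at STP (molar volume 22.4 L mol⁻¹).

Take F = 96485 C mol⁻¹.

Q = I·t = 38.90 A × 129600 s = 5041000 C.
n(e⁻) = Q/F = 5041000 / 96485 = 52.25 mol.
4 electrons are transferred per O₂ molecule, so n(O₂) = 52.25 / 4 = 13.06 mol.
V = n × V_m = 13.06 × 22.4 = 293 L.

293 L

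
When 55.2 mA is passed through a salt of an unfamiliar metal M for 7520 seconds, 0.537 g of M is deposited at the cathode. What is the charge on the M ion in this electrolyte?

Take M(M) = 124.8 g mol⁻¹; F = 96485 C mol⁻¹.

Q = I·t = 0.05520 A × 7520.0 s = 415.1 C, so n(e⁻) = 415.1/96485 = 0.004302 mol.
n(M) deposited = 0.537 / 124.8 = 0.004303 mol.
Electrons per atom = n(e⁻)/n(M) = 0.004302 / 0.004303 = 1.00 ≈ 1, so the ion is M⁺.

+1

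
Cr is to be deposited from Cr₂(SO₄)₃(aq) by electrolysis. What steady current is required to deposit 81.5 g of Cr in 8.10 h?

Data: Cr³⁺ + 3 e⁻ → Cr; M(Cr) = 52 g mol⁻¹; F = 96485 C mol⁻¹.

15.6 A

n(Cr) = 81.5 / 52 = 1.567 mol.
n(e⁻) = 3 × 1.567 = 4.702 mol.
Q = n(e⁻)·F = 4.702 × 96485 = 453700 C.
I = Q/t = 453700 / 29160 s = 15.6 A.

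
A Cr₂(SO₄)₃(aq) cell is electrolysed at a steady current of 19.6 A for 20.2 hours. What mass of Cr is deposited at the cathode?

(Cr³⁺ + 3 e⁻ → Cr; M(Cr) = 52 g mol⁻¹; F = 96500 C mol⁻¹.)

Q = I·t = 19.60 A × 72720 s = 1425000 C.
n(e⁻) = Q/F = 1425000 / 96500 = 14.77 mol.
Cr³⁺ + 3 e⁻ → Cr, so n(Cr) = n(e⁻)/3 = 4.923 mol.
m = n·M = 4.923 × 52 = 256 g.

256 g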